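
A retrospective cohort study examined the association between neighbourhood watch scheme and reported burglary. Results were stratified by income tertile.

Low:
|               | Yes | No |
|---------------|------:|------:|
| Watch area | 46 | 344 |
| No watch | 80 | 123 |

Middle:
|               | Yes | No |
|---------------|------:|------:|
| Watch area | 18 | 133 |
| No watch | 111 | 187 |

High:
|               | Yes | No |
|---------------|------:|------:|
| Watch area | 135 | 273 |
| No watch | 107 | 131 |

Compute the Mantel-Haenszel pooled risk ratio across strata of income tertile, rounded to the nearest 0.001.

0.492

RR_MH = Σ(aᵢ·n₀ᵢ/nᵢ) / Σ(cᵢ·n₁ᵢ/nᵢ), with n₁ᵢ = aᵢ+bᵢ (exposed), n₀ᵢ = cᵢ+dᵢ (unexposed), nᵢ = n₁ᵢ+n₀ᵢ.
Stratum 1 (Low): n₁ = 390, n₀ = 203, n = 593; a·n₀/n = 46·203/593 = 15.7470; c·n₁/n = 80·390/593 = 52.6138
Stratum 2 (Middle): n₁ = 151, n₀ = 298, n = 449; a·n₀/n = 18·298/449 = 11.9465; c·n₁/n = 111·151/449 = 37.3296
Stratum 3 (High): n₁ = 408, n₀ = 238, n = 646; a·n₀/n = 135·238/646 = 49.7368; c·n₁/n = 107·408/646 = 67.5789
RR_MH = (15.7470 + 11.9465 + 49.7368) / (52.6138 + 37.3296 + 67.5789) = 77.4304 / 157.5224 = 0.49155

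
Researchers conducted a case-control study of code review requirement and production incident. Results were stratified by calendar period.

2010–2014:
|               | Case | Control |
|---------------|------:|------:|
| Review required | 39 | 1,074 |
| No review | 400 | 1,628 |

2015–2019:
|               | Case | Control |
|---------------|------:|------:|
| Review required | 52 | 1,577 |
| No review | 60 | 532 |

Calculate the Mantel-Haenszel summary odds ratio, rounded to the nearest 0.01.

OR_MH = Σ(aᵢdᵢ/nᵢ) / Σ(bᵢcᵢ/nᵢ), where nᵢ is the stratum total.
Stratum 1 (2010–2014): n = 3141; a·d/n = 39·1628/3141 = 20.2139; b·c/n = 1074·400/3141 = 136.7717
Stratum 2 (2015–2019): n = 2221; a·d/n = 52·532/2221 = 12.4557; b·c/n = 1577·60/2221 = 42.6024
OR_MH = (20.2139 + 12.4557) / (136.7717 + 42.6024) = 32.6696 / 179.3742 = 0.18213

0.18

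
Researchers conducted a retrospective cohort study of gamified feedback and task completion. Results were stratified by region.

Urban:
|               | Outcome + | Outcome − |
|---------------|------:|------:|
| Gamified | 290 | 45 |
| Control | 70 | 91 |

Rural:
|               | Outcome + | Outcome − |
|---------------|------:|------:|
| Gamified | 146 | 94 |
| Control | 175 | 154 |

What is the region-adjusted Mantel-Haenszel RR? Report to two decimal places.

RR_MH = Σ(aᵢ·n₀ᵢ/nᵢ) / Σ(cᵢ·n₁ᵢ/nᵢ), with n₁ᵢ = aᵢ+bᵢ (exposed), n₀ᵢ = cᵢ+dᵢ (unexposed), nᵢ = n₁ᵢ+n₀ᵢ.
Stratum 1 (Urban): n₁ = 335, n₀ = 161, n = 496; a·n₀/n = 290·161/496 = 94.1331; c·n₁/n = 70·335/496 = 47.2782
Stratum 2 (Rural): n₁ = 240, n₀ = 329, n = 569; a·n₀/n = 146·329/569 = 84.4183; c·n₁/n = 175·240/569 = 73.8137
RR_MH = (94.1331 + 84.4183) / (47.2782 + 73.8137) = 178.5513 / 121.0919 = 1.47451

1.47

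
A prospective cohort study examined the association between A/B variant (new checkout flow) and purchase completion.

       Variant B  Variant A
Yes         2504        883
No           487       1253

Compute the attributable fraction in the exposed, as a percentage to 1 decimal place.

Reading the table with exposure as columns: a = 2504 (Variant B, case), b = 487 (Variant B, non-case), c = 883 (Variant A, case), d = 1253.
Risk in exposed = 2504/2991 = 0.83718; risk in unexposed = 883/2136 = 0.41339.
RR = 0.83718/0.41339 = 2.02516
AR% = (RR − 1)/RR × 100 = (2.02516 − 1)/2.02516 × 100 = 50.6211%

50.6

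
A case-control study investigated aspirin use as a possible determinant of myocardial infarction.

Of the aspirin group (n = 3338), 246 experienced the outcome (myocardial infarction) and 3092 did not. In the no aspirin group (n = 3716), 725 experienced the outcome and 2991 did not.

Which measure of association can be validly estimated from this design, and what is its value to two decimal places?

From the description: a = 246, b = 3092, c = 725, d = 2991.
This is a case-control study: participants were sampled on outcome status, so risks in the source population cannot be estimated directly — relative risk is not valid here. The odds ratio is the appropriate measure.
OR = (a·d)/(b·c) = (246 × 2991) / (3092 × 725) = 735786 / 2241700 = 0.32823

0.33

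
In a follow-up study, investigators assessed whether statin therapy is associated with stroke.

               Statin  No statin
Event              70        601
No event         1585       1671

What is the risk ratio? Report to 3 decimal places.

Reading the table with exposure as columns: a = 70 (Statin, case), b = 1585 (Statin, non-case), c = 601 (No statin, case), d = 1671.
Risk in exposed = 70/1655 = 0.04230; risk in unexposed = 601/2272 = 0.26452.
RR = 0.04230 / 0.26452 = 0.15989
The risk is 84% lower among the exposed than among the unexposed.

0.160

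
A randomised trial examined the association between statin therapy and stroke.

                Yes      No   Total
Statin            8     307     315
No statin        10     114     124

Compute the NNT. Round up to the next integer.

Risk in treated group = 8/315 = 0.02540; risk in control = 10/124 = 0.08065.
Absolute risk reduction = 0.08065 − 0.02540 = 0.05525
NNT = 1 / ARR = 1 / 0.05525 = 18.100 → round up → 19

19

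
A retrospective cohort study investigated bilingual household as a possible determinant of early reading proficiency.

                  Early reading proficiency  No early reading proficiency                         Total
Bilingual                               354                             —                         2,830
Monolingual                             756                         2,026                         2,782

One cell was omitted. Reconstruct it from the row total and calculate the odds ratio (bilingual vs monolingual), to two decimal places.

The missing cell is in the exposed row: 2830 − 354 = 2476.
So a = 354, b = 2476, c = 756, d = 2026.
OR = (a·d)/(b·c) = (354 × 2026) / (2476 × 756) = 717204 / 1871856 = 0.38315

0.38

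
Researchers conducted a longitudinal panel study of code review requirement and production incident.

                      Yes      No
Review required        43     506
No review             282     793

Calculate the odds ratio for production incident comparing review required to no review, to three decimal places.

0.239

Cells: a = 43, b = 506, c = 282, d = 793.
OR = (a·d)/(b·c) = (43 × 793) / (506 × 282) = 34099 / 142692 = 0.23897
Exposure is associated with lower odds of production incident (OR = 0.24 < 1).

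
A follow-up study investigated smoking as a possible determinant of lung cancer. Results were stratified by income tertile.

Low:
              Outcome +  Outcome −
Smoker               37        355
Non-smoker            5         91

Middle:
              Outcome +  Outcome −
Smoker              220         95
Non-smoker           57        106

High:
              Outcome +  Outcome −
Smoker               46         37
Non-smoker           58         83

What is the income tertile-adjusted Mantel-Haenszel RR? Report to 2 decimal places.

1.76

RR_MH = Σ(aᵢ·n₀ᵢ/nᵢ) / Σ(cᵢ·n₁ᵢ/nᵢ), with n₁ᵢ = aᵢ+bᵢ (exposed), n₀ᵢ = cᵢ+dᵢ (unexposed), nᵢ = n₁ᵢ+n₀ᵢ.
Stratum 1 (Low): n₁ = 392, n₀ = 96, n = 488; a·n₀/n = 37·96/488 = 7.2787; c·n₁/n = 5·392/488 = 4.0164
Stratum 2 (Middle): n₁ = 315, n₀ = 163, n = 478; a·n₀/n = 220·163/478 = 75.0209; c·n₁/n = 57·315/478 = 37.5628
Stratum 3 (High): n₁ = 83, n₀ = 141, n = 224; a·n₀/n = 46·141/224 = 28.9554; c·n₁/n = 58·83/224 = 21.4911
RR_MH = (7.2787 + 75.0209 + 28.9554) / (4.0164 + 37.5628 + 21.4911) = 111.2550 / 63.0702 = 1.76399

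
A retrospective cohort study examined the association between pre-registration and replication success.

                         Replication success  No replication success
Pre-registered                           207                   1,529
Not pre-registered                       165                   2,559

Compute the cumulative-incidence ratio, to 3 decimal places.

1.969

Cells: a = 207, b = 1529, c = 165, d = 2559.
Risk in exposed = 207/1736 = 0.11924; risk in unexposed = 165/2724 = 0.06057.
RR = 0.11924 / 0.06057 = 1.96854
The risk among the exposed is 1.97 times that among the unexposed.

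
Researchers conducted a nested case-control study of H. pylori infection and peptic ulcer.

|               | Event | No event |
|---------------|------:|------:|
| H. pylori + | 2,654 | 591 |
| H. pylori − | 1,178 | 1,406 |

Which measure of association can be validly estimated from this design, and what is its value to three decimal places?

5.360

Cells: a = 2654, b = 591, c = 1178, d = 1406.
This is a nested case-control study: participants were sampled on outcome status, so risks in the source population cannot be estimated directly — relative risk is not valid here. The odds ratio is the appropriate measure.
OR = (a·d)/(b·c) = (2654 × 1406) / (591 × 1178) = 3731524 / 696198 = 5.35986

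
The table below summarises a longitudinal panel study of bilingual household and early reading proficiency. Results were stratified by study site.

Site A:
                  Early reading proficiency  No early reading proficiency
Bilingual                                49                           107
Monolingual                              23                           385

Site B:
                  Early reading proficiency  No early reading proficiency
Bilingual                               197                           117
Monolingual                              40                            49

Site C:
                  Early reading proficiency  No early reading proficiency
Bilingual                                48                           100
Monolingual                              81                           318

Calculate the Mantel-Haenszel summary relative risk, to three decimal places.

1.917

RR_MH = Σ(aᵢ·n₀ᵢ/nᵢ) / Σ(cᵢ·n₁ᵢ/nᵢ), with n₁ᵢ = aᵢ+bᵢ (exposed), n₀ᵢ = cᵢ+dᵢ (unexposed), nᵢ = n₁ᵢ+n₀ᵢ.
Stratum 1 (Site A): n₁ = 156, n₀ = 408, n = 564; a·n₀/n = 49·408/564 = 35.4468; c·n₁/n = 23·156/564 = 6.3617
Stratum 2 (Site B): n₁ = 314, n₀ = 89, n = 403; a·n₀/n = 197·89/403 = 43.5062; c·n₁/n = 40·314/403 = 31.1663
Stratum 3 (Site C): n₁ = 148, n₀ = 399, n = 547; a·n₀/n = 48·399/547 = 35.0128; c·n₁/n = 81·148/547 = 21.9159
RR_MH = (35.4468 + 43.5062 + 35.0128) / (6.3617 + 31.1663 + 21.9159) = 113.9658 / 59.4439 = 1.91720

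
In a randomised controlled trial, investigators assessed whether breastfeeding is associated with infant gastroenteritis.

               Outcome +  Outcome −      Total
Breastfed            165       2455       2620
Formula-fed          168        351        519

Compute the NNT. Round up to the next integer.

4

Risk in treated group = 165/2620 = 0.06298; risk in control = 168/519 = 0.32370.
Absolute risk reduction = 0.32370 − 0.06298 = 0.26072
NNT = 1 / ARR = 1 / 0.26072 = 3.835 → round up → 4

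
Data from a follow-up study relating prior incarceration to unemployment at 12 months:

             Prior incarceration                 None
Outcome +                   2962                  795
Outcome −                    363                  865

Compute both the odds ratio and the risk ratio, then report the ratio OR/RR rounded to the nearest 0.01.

4.77

Reading the table with exposure as columns: a = 2962 (Prior incarceration, case), b = 363 (Prior incarceration, non-case), c = 795 (None, case), d = 865.
OR = (2962·865)/(363·795) = 2562130/288585 = 8.87825
Risk in exposed = 2962/3325 = 0.89083; risk in unexposed = 795/1660 = 0.47892; RR = 1.86009
OR/RR = 8.87825 / 1.86009 = 4.77302
The outcome is not rare, so the OR lies further from 1 than the RR.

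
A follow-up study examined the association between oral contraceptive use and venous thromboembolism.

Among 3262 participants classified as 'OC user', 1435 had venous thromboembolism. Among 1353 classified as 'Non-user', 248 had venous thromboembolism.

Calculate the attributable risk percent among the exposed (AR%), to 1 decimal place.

From the description: a = 1435, b = 1827, c = 248, d = 1105.
Risk in exposed = 1435/3262 = 0.43991; risk in unexposed = 248/1353 = 0.18330.
RR = 0.43991/0.18330 = 2.40002
AR% = (RR − 1)/RR × 100 = (2.40002 − 1)/2.40002 × 100 = 58.3336%

58.3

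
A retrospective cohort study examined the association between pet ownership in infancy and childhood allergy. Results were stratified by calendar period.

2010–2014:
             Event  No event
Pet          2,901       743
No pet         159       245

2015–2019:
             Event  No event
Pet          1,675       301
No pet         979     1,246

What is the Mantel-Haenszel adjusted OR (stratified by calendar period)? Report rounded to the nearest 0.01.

OR_MH = Σ(aᵢdᵢ/nᵢ) / Σ(bᵢcᵢ/nᵢ), where nᵢ is the stratum total.
Stratum 1 (2010–2014): n = 4048; a·d/n = 2901·245/4048 = 175.5793; b·c/n = 743·159/4048 = 29.1840
Stratum 2 (2015–2019): n = 4201; a·d/n = 1675·1246/4201 = 496.7984; b·c/n = 301·979/4201 = 70.1450
OR_MH = (175.5793 + 496.7984) / (29.1840 + 70.1450) = 672.3777 / 99.3290 = 6.76920

6.77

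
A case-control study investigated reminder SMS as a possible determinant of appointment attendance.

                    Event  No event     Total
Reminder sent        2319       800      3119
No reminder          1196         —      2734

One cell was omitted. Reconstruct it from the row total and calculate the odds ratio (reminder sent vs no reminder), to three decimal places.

3.728

The missing cell is in the unexposed row: 2734 − 1196 = 1538.
So a = 2319, b = 800, c = 1196, d = 1538.
OR = (a·d)/(b·c) = (2319 × 1538) / (800 × 1196) = 3566622 / 956800 = 3.72766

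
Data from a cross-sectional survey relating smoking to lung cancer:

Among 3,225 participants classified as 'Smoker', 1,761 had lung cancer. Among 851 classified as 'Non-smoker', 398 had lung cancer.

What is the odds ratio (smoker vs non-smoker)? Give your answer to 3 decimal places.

From the description: a = 1761, b = 1464, c = 398, d = 453.
OR = (a·d)/(b·c) = (1761 × 453) / (1464 × 398) = 797733 / 582672 = 1.36909
The odds of lung cancer are about 1.37 times as high in the smoker group.

1.369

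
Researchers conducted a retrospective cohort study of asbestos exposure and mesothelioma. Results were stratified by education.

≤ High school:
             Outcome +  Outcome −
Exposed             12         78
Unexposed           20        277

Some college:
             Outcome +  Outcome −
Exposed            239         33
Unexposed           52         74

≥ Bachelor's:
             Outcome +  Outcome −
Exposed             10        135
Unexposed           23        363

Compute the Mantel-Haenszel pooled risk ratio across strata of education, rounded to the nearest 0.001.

RR_MH = Σ(aᵢ·n₀ᵢ/nᵢ) / Σ(cᵢ·n₁ᵢ/nᵢ), with n₁ᵢ = aᵢ+bᵢ (exposed), n₀ᵢ = cᵢ+dᵢ (unexposed), nᵢ = n₁ᵢ+n₀ᵢ.
Stratum 1 (≤ High school): n₁ = 90, n₀ = 297, n = 387; a·n₀/n = 12·297/387 = 9.2093; c·n₁/n = 20·90/387 = 4.6512
Stratum 2 (Some college): n₁ = 272, n₀ = 126, n = 398; a·n₀/n = 239·126/398 = 75.6633; c·n₁/n = 52·272/398 = 35.5377
Stratum 3 (≥ Bachelor's): n₁ = 145, n₀ = 386, n = 531; a·n₀/n = 10·386/531 = 7.2693; c·n₁/n = 23·145/531 = 6.2806
RR_MH = (9.2093 + 75.6633 + 7.2693) / (4.6512 + 35.5377 + 6.2806) = 92.1419 / 46.4695 = 1.98285

1.983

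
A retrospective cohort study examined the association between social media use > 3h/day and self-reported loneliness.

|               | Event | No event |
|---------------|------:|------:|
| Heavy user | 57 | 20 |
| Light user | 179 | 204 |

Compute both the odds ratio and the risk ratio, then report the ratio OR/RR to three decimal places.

Cells: a = 57, b = 20, c = 179, d = 204.
OR = (57·204)/(20·179) = 11628/3580 = 3.24804
Risk in exposed = 57/77 = 0.74026; risk in unexposed = 179/383 = 0.46736; RR = 1.58391
OR/RR = 3.24804 / 1.58391 = 2.05065
The outcome is not rare, so the OR lies further from 1 than the RR.

2.051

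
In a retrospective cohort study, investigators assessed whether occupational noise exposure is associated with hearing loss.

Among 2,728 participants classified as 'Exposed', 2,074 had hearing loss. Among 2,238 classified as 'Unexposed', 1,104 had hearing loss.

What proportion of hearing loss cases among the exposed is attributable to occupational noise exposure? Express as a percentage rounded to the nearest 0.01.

35.11

From the description: a = 2074, b = 654, c = 1104, d = 1134.
Risk in exposed = 2074/2728 = 0.76026; risk in unexposed = 1104/2238 = 0.49330.
RR = 0.76026/0.49330 = 1.54119
AR% = (RR − 1)/RR × 100 = (1.54119 − 1)/1.54119 × 100 = 35.1150%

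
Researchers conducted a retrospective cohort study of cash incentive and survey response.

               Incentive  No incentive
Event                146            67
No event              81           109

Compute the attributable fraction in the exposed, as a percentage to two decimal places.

Reading the table with exposure as columns: a = 146 (Incentive, case), b = 81 (Incentive, non-case), c = 67 (No incentive, case), d = 109.
Risk in exposed = 146/227 = 0.64317; risk in unexposed = 67/176 = 0.38068.
RR = 0.64317/0.38068 = 1.68953
AR% = (RR − 1)/RR × 100 = (1.68953 − 1)/1.68953 × 100 = 40.8118%

40.81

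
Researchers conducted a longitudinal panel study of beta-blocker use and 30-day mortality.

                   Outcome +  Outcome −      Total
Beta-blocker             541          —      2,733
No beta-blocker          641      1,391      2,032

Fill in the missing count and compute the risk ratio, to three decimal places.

0.628

The missing cell is in the exposed row: 2733 − 541 = 2192.
So a = 541, b = 2192, c = 641, d = 1391.
RR = [a/(a+b)] / [c/(c+d)] = (541/2733) / (641/2032) = 0.19795/0.31545 = 0.62751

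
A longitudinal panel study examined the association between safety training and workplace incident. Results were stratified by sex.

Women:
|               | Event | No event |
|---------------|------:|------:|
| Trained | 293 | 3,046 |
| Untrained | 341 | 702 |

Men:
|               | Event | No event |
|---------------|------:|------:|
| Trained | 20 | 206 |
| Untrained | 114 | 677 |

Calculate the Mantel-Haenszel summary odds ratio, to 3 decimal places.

OR_MH = Σ(aᵢdᵢ/nᵢ) / Σ(bᵢcᵢ/nᵢ), where nᵢ is the stratum total.
Stratum 1 (Women): n = 4382; a·d/n = 293·702/4382 = 46.9388; b·c/n = 3046·341/4382 = 237.0347
Stratum 2 (Men): n = 1017; a·d/n = 20·677/1017 = 13.3137; b·c/n = 206·114/1017 = 23.0914
OR_MH = (46.9388 + 13.3137) / (237.0347 + 23.0914) = 60.2525 / 260.1261 = 0.23163

0.232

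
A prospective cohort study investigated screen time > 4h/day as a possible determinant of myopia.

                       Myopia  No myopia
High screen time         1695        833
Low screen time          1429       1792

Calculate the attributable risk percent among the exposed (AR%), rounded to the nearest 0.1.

33.8

Cells: a = 1695, b = 833, c = 1429, d = 1792.
Risk in exposed = 1695/2528 = 0.67049; risk in unexposed = 1429/3221 = 0.44365.
RR = 0.67049/0.44365 = 1.51130
AR% = (RR − 1)/RR × 100 = (1.51130 − 1)/1.51130 × 100 = 33.8319%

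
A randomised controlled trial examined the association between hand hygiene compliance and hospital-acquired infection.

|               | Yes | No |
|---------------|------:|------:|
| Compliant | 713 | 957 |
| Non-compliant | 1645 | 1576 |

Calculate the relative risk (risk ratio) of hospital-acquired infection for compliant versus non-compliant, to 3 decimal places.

0.836

Cells: a = 713, b = 957, c = 1645, d = 1576.
Risk in exposed = 713/1670 = 0.42695; risk in unexposed = 1645/3221 = 0.51071.
RR = 0.42695 / 0.51071 = 0.83598
The risk is 16% lower among the exposed than among the unexposed.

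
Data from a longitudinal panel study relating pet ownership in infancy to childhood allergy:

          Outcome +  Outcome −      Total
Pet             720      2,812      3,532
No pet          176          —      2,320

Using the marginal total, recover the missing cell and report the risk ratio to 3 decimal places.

The missing cell is in the unexposed row: 2320 − 176 = 2144.
So a = 720, b = 2812, c = 176, d = 2144.
RR = [a/(a+b)] / [c/(c+d)] = (720/3532) / (176/2320) = 0.20385/0.07586 = 2.68712

2.687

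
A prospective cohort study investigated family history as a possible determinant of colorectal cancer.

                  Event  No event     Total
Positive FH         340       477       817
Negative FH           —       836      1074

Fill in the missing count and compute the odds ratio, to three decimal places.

2.504

The missing cell is in the unexposed row: 1074 − 836 = 238.
So a = 340, b = 477, c = 238, d = 836.
OR = (a·d)/(b·c) = (340 × 836) / (477 × 238) = 284240 / 113526 = 2.50374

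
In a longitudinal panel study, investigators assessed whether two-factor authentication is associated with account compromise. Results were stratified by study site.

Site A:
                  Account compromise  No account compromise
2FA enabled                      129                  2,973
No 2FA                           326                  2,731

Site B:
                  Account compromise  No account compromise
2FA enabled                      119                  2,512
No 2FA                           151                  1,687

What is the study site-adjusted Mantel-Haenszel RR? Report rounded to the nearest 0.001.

RR_MH = Σ(aᵢ·n₀ᵢ/nᵢ) / Σ(cᵢ·n₁ᵢ/nᵢ), with n₁ᵢ = aᵢ+bᵢ (exposed), n₀ᵢ = cᵢ+dᵢ (unexposed), nᵢ = n₁ᵢ+n₀ᵢ.
Stratum 1 (Site A): n₁ = 3102, n₀ = 3057, n = 6159; a·n₀/n = 129·3057/6159 = 64.0287; c·n₁/n = 326·3102/6159 = 164.1909
Stratum 2 (Site B): n₁ = 2631, n₀ = 1838, n = 4469; a·n₀/n = 119·1838/4469 = 48.9420; c·n₁/n = 151·2631/4469 = 88.8971
RR_MH = (64.0287 + 48.9420) / (164.1909 + 88.8971) = 112.9708 / 253.0880 = 0.44637

0.446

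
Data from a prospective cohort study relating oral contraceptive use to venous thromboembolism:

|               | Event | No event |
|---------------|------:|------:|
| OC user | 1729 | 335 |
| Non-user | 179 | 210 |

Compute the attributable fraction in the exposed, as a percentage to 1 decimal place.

Cells: a = 1729, b = 335, c = 179, d = 210.
Risk in exposed = 1729/2064 = 0.83769; risk in unexposed = 179/389 = 0.46015.
RR = 0.83769/0.46015 = 1.82046
AR% = (RR − 1)/RR × 100 = (1.82046 − 1)/1.82046 × 100 = 45.0689%

45.1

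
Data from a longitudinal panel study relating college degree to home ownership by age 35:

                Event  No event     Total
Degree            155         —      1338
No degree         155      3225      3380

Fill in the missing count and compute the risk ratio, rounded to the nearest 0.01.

The missing cell is in the exposed row: 1338 − 155 = 1183.
So a = 155, b = 1183, c = 155, d = 3225.
RR = [a/(a+b)] / [c/(c+d)] = (155/1338) / (155/3380) = 0.11584/0.04586 = 2.52616

2.53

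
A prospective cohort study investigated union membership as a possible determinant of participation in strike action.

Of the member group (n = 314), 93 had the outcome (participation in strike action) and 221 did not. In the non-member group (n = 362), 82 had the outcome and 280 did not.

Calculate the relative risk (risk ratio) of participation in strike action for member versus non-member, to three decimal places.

From the description: a = 93, b = 221, c = 82, d = 280.
Risk in exposed = 93/314 = 0.29618; risk in unexposed = 82/362 = 0.22652.
RR = 0.29618 / 0.22652 = 1.30752
The risk among the exposed is 1.31 times that among the unexposed.

1.308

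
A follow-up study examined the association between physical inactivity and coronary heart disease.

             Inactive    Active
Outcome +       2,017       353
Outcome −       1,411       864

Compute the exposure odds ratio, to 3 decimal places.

3.499

Reading the table with exposure as columns: a = 2017 (Inactive, case), b = 1411 (Inactive, non-case), c = 353 (Active, case), d = 864.
OR = (a·d)/(b·c) = (2017 × 864) / (1411 × 353) = 1742688 / 498083 = 3.49879
The odds of coronary heart disease are about 3.50 times as high in the inactive group.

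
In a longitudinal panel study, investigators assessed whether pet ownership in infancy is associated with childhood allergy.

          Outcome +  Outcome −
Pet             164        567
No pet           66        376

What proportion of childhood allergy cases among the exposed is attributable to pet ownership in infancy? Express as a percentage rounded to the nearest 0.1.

33.4

Cells: a = 164, b = 567, c = 66, d = 376.
Risk in exposed = 164/731 = 0.22435; risk in unexposed = 66/442 = 0.14932.
RR = 0.22435/0.14932 = 1.50247
AR% = (RR − 1)/RR × 100 = (1.50247 − 1)/1.50247 × 100 = 33.4428%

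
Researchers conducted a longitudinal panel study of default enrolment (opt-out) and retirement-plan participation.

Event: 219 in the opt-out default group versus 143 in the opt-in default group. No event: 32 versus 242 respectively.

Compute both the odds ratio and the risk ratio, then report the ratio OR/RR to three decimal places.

4.930

From the description: a = 219, b = 32, c = 143, d = 242.
OR = (219·242)/(32·143) = 52998/4576 = 11.58173
Risk in exposed = 219/251 = 0.87251; risk in unexposed = 143/385 = 0.37143; RR = 2.34907
OR/RR = 11.58173 / 2.34907 = 4.93036
The outcome is not rare, so the OR lies further from 1 than the RR.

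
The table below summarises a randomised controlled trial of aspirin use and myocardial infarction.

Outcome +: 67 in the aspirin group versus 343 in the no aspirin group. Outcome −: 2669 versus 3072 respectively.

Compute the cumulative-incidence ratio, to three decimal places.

0.244

From the description: a = 67, b = 2669, c = 343, d = 3072.
Risk in exposed = 67/2736 = 0.02449; risk in unexposed = 343/3415 = 0.10044.
RR = 0.02449 / 0.10044 = 0.24381
The risk is 76% lower among the exposed than among the unexposed.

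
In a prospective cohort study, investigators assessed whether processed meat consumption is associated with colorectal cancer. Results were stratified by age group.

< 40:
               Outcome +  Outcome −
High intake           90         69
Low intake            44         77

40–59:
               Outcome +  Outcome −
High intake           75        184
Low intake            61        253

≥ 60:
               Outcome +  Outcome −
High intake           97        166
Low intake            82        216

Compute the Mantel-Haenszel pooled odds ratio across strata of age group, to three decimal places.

1.741

OR_MH = Σ(aᵢdᵢ/nᵢ) / Σ(bᵢcᵢ/nᵢ), where nᵢ is the stratum total.
Stratum 1 (< 40): n = 280; a·d/n = 90·77/280 = 24.7500; b·c/n = 69·44/280 = 10.8429
Stratum 2 (40–59): n = 573; a·d/n = 75·253/573 = 33.1152; b·c/n = 184·61/573 = 19.5881
Stratum 3 (≥ 60): n = 561; a·d/n = 97·216/561 = 37.3476; b·c/n = 166·82/561 = 24.2638
OR_MH = (24.7500 + 33.1152 + 37.3476) / (10.8429 + 19.5881 + 24.2638) = 95.2128 / 54.6948 = 1.74080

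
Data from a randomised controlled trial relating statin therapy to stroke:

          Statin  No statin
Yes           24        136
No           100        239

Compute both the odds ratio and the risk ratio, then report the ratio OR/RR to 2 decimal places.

Reading the table with exposure as columns: a = 24 (Statin, case), b = 100 (Statin, non-case), c = 136 (No statin, case), d = 239.
OR = (24·239)/(100·136) = 5736/13600 = 0.42176
Risk in exposed = 24/124 = 0.19355; risk in unexposed = 136/375 = 0.36267; RR = 0.53368
OR/RR = 0.42176 / 0.53368 = 0.79029
The outcome is not rare, so the OR lies further from 1 than the RR.

0.79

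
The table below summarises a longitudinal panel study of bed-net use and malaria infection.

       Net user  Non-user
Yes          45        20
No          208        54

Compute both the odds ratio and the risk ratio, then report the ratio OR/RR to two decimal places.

0.89

Reading the table with exposure as columns: a = 45 (Net user, case), b = 208 (Net user, non-case), c = 20 (Non-user, case), d = 54.
OR = (45·54)/(208·20) = 2430/4160 = 0.58413
Risk in exposed = 45/253 = 0.17787; risk in unexposed = 20/74 = 0.27027; RR = 0.65810
OR/RR = 0.58413 / 0.65810 = 0.88760
The outcome is not rare, so the OR lies further from 1 than the RR.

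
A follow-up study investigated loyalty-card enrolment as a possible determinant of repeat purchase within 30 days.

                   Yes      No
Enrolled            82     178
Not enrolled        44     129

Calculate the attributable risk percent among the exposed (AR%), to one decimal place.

Cells: a = 82, b = 178, c = 44, d = 129.
Risk in exposed = 82/260 = 0.31538; risk in unexposed = 44/173 = 0.25434.
RR = 0.31538/0.25434 = 1.24003
AR% = (RR − 1)/RR × 100 = (1.24003 − 1)/1.24003 × 100 = 19.3571%

19.4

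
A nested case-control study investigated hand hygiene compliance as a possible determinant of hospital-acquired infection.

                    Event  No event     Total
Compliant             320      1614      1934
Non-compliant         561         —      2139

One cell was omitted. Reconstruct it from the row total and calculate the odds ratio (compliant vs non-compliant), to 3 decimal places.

0.558

The missing cell is in the unexposed row: 2139 − 561 = 1578.
So a = 320, b = 1614, c = 561, d = 1578.
OR = (a·d)/(b·c) = (320 × 1578) / (1614 × 561) = 504960 / 905454 = 0.55769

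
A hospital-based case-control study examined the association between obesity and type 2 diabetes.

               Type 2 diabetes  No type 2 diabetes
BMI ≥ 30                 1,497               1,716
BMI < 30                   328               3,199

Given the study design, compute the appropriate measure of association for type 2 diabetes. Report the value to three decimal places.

8.508

Cells: a = 1497, b = 1716, c = 328, d = 3199.
This is a hospital-based case-control study: participants were sampled on outcome status, so risks in the source population cannot be estimated directly — relative risk is not valid here. The odds ratio is the appropriate measure.
OR = (a·d)/(b·c) = (1497 × 3199) / (1716 × 328) = 4788903 / 562848 = 8.50834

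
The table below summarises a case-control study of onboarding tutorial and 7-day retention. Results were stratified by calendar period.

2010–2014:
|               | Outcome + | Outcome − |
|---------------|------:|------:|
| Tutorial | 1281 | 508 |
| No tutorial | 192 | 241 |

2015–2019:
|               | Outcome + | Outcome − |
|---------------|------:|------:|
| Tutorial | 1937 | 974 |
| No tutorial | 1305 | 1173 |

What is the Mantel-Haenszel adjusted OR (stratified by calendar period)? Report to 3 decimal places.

2.004

OR_MH = Σ(aᵢdᵢ/nᵢ) / Σ(bᵢcᵢ/nᵢ), where nᵢ is the stratum total.
Stratum 1 (2010–2014): n = 2222; a·d/n = 1281·241/2222 = 138.9383; b·c/n = 508·192/2222 = 43.8956
Stratum 2 (2015–2019): n = 5389; a·d/n = 1937·1173/5389 = 421.6183; b·c/n = 974·1305/5389 = 235.8638
OR_MH = (138.9383 + 421.6183) / (43.8956 + 235.8638) = 560.5566 / 279.7594 = 2.00371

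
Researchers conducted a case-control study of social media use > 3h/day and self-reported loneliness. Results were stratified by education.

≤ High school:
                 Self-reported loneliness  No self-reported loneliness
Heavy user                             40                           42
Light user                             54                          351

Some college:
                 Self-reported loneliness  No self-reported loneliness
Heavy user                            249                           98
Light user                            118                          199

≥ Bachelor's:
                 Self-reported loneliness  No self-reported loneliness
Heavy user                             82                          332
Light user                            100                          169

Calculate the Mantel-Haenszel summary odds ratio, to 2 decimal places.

1.75

OR_MH = Σ(aᵢdᵢ/nᵢ) / Σ(bᵢcᵢ/nᵢ), where nᵢ is the stratum total.
Stratum 1 (≤ High school): n = 487; a·d/n = 40·351/487 = 28.8296; b·c/n = 42·54/487 = 4.6571
Stratum 2 (Some college): n = 664; a·d/n = 249·199/664 = 74.6250; b·c/n = 98·118/664 = 17.4157
Stratum 3 (≥ Bachelor's): n = 683; a·d/n = 82·169/683 = 20.2899; b·c/n = 332·100/683 = 48.6091
OR_MH = (28.8296 + 74.6250 + 20.2899) / (4.6571 + 17.4157 + 48.6091) = 123.7445 / 70.6818 = 1.75073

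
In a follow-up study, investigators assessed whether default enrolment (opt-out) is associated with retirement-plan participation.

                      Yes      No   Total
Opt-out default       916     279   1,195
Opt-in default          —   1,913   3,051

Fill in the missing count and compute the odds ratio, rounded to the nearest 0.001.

The missing cell is in the unexposed row: 3051 − 1913 = 1138.
So a = 916, b = 279, c = 1138, d = 1913.
OR = (a·d)/(b·c) = (916 × 1913) / (279 × 1138) = 1752308 / 317502 = 5.51905

5.519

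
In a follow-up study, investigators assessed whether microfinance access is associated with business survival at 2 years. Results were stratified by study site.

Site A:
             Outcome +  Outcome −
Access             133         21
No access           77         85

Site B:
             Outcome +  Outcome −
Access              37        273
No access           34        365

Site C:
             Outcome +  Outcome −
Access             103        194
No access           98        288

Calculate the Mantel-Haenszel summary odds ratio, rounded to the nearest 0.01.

2.13

OR_MH = Σ(aᵢdᵢ/nᵢ) / Σ(bᵢcᵢ/nᵢ), where nᵢ is the stratum total.
Stratum 1 (Site A): n = 316; a·d/n = 133·85/316 = 35.7753; b·c/n = 21·77/316 = 5.1171
Stratum 2 (Site B): n = 709; a·d/n = 37·365/709 = 19.0480; b·c/n = 273·34/709 = 13.0917
Stratum 3 (Site C): n = 683; a·d/n = 103·288/683 = 43.4319; b·c/n = 194·98/683 = 27.8360
OR_MH = (35.7753 + 19.0480 + 43.4319) / (5.1171 + 13.0917 + 27.8360) = 98.2552 / 46.0448 = 2.13390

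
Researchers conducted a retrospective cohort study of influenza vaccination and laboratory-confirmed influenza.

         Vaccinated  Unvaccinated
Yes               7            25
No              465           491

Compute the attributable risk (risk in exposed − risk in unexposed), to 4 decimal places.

-0.0336

Reading the table with exposure as columns: a = 7 (Vaccinated, case), b = 465 (Vaccinated, non-case), c = 25 (Unvaccinated, case), d = 491.
Risk in exposed = 7/472 = 0.014831; risk in unexposed = 25/516 = 0.048450.
Risk difference = 0.014831 − 0.048450 = -0.033619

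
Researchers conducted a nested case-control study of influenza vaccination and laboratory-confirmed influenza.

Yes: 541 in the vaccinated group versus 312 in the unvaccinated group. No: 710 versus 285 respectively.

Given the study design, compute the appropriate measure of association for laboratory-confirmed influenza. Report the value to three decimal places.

From the description: a = 541, b = 710, c = 312, d = 285.
This is a nested case-control study: participants were sampled on outcome status, so risks in the source population cannot be estimated directly — relative risk is not valid here. The odds ratio is the appropriate measure.
OR = (a·d)/(b·c) = (541 × 285) / (710 × 312) = 154185 / 221520 = 0.69603

0.696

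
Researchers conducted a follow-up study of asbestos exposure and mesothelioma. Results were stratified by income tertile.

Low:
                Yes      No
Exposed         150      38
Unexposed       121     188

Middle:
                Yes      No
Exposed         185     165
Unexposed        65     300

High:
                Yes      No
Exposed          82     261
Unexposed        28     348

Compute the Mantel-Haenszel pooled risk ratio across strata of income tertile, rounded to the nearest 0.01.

RR_MH = Σ(aᵢ·n₀ᵢ/nᵢ) / Σ(cᵢ·n₁ᵢ/nᵢ), with n₁ᵢ = aᵢ+bᵢ (exposed), n₀ᵢ = cᵢ+dᵢ (unexposed), nᵢ = n₁ᵢ+n₀ᵢ.
Stratum 1 (Low): n₁ = 188, n₀ = 309, n = 497; a·n₀/n = 150·309/497 = 93.2596; c·n₁/n = 121·188/497 = 45.7706
Stratum 2 (Middle): n₁ = 350, n₀ = 365, n = 715; a·n₀/n = 185·365/715 = 94.4406; c·n₁/n = 65·350/715 = 31.8182
Stratum 3 (High): n₁ = 343, n₀ = 376, n = 719; a·n₀/n = 82·376/719 = 42.8818; c·n₁/n = 28·343/719 = 13.3574
RR_MH = (93.2596 + 94.4406 + 42.8818) / (45.7706 + 31.8182 + 13.3574) = 230.5819 / 90.9462 = 2.53536

2.54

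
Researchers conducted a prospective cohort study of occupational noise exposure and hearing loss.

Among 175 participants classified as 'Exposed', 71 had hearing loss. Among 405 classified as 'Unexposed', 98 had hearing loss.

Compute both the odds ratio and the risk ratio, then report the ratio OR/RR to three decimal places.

From the description: a = 71, b = 104, c = 98, d = 307.
OR = (71·307)/(104·98) = 21797/10192 = 2.13864
Risk in exposed = 71/175 = 0.40571; risk in unexposed = 98/405 = 0.24198; RR = 1.67668
OR/RR = 2.13864 / 1.67668 = 1.27552
The outcome is not rare, so the OR lies further from 1 than the RR.

1.276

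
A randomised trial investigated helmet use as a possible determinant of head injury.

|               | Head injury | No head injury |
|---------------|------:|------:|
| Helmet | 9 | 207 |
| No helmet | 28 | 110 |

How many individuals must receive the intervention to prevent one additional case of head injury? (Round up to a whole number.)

Risk in treated group = 9/216 = 0.04167; risk in control = 28/138 = 0.20290.
Absolute risk reduction = 0.20290 − 0.04167 = 0.16123
NNT = 1 / ARR = 1 / 0.16123 = 6.202 → round up → 7

7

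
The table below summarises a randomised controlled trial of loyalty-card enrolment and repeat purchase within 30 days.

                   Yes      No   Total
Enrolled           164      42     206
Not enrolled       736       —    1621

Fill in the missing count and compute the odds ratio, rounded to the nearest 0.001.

4.695

The missing cell is in the unexposed row: 1621 − 736 = 885.
So a = 164, b = 42, c = 736, d = 885.
OR = (a·d)/(b·c) = (164 × 885) / (42 × 736) = 145140 / 30912 = 4.69526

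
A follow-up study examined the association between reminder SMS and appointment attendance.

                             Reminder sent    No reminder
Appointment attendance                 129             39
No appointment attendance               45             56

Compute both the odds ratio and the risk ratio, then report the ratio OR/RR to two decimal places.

2.28

Reading the table with exposure as columns: a = 129 (Reminder sent, case), b = 45 (Reminder sent, non-case), c = 39 (No reminder, case), d = 56.
OR = (129·56)/(45·39) = 7224/1755 = 4.11624
Risk in exposed = 129/174 = 0.74138; risk in unexposed = 39/95 = 0.41053; RR = 1.80592
OR/RR = 4.11624 / 1.80592 = 2.27930
The outcome is not rare, so the OR lies further from 1 than the RR.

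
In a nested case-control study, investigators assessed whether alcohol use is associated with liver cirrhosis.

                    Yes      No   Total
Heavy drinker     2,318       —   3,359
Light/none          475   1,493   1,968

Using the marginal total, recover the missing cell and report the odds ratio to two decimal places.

7.00

The missing cell is in the exposed row: 3359 − 2318 = 1041.
So a = 2318, b = 1041, c = 475, d = 1493.
OR = (a·d)/(b·c) = (2318 × 1493) / (1041 × 475) = 3460774 / 494475 = 6.99889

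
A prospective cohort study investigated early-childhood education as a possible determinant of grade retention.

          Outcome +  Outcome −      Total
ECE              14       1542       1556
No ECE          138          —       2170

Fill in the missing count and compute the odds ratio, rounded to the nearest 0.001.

0.134

The missing cell is in the unexposed row: 2170 − 138 = 2032.
So a = 14, b = 1542, c = 138, d = 2032.
OR = (a·d)/(b·c) = (14 × 2032) / (1542 × 138) = 28448 / 212796 = 0.13369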